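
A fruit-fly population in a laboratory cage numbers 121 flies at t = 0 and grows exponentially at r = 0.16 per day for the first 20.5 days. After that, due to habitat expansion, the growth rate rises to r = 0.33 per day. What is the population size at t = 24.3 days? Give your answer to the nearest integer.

11269 flies

Phase 1: N(20.5) = 121·e^(0.16×20.5) = 121·e^3.28 = 3215.67.
Phase 2 runs for 24.3 − 20.5 = 3.8 days at r = 0.33.
N(24.3) = 3215.67·e^(0.33×3.8) = 3215.67·e^1.254 = 11268.8.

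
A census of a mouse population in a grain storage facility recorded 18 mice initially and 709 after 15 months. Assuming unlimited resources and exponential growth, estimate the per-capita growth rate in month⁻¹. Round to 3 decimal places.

0.245 per month

From N(t) = N₀·e^(rt): e^(r·15) = 709/18 = 39.389.
r·15 = ln(39.389) = 3.6735, so r = 3.6735/15 = 0.2449.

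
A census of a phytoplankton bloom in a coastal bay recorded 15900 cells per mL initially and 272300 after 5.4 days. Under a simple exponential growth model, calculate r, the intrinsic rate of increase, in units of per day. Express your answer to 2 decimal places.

From N(t) = N₀·e^(rt): e^(r·5.4) = 272300/15900 = 17.126.
r·5.4 = ln(17.126) = 2.8406, so r = 2.8406/5.4 = 0.52603.

0.53 per day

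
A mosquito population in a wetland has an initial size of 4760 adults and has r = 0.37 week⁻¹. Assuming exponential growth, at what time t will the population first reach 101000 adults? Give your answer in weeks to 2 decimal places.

8.26 weeks

Set N₀·e^(rt) = 101000: e^(0.37·t) = 101000/4760 = 21.218.
0.37·t = ln(21.218) = 3.0549, so t = 3.0549/0.37 = 8.2564.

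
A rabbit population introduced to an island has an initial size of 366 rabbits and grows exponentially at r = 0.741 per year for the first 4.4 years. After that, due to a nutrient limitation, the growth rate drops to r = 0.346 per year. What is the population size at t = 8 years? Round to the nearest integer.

Phase 1: N(4.4) = 366·e^(0.741×4.4) = 366·e^3.26 = 9537.95.
Phase 2 runs for 8 − 4.4 = 3.6 years at r = 0.346.
N(8) = 9537.95·e^(0.346×3.6) = 9537.95·e^1.246 = 33144.5.

33145 rabbits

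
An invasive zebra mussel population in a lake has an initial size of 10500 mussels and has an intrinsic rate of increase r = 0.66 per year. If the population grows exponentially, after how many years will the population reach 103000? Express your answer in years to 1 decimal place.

Set N₀·e^(rt) = 103000: e^(0.66·t) = 103000/10500 = 9.8095.
0.66·t = ln(9.8095) = 2.2834, so t = 2.2834/0.66 = 3.4596.

3.5 years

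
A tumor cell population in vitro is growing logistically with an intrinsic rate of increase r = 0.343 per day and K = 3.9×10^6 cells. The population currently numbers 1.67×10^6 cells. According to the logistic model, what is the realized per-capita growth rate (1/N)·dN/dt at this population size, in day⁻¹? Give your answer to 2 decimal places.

0.20 per day

(1/N)·dN/dt = r(1 − N/K) = 0.343 × (1 − 1.67×10^6/3.9×10^6).
= 0.343 × 0.57179 = 0.19613.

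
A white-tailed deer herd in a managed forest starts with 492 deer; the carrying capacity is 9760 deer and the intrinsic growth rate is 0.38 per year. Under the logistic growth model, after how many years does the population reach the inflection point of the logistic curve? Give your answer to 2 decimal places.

7.73 years

Logistic growth is fastest at N = K/2 = 4880.
A = (K − N₀)/N₀ = 18.837. Set K/(1 + A·e^(−rt)) = K/2 → A·e^(−rt) = 1.
e^(−0.38t) = 1/18.837 = 0.0530859, so t = ln(18.837)/0.38 = 2.9358/0.38 = 7.7259.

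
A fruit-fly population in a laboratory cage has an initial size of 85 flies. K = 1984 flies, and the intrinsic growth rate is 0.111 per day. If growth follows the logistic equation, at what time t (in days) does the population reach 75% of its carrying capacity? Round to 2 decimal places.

37.88 days

A = (K − N₀)/N₀ = (1984 − 85)/85 = 22.341.
Solve 1984/(1 + 22.341·e^(−0.111t)) = 1488: 1 + 22.341·e^(−0.111t) = 1.3333, so e^(−0.111t) = 0.0149201.
−0.111·t = ln(0.0149201) = -4.205, so t = 4.205/0.111 = 37.883.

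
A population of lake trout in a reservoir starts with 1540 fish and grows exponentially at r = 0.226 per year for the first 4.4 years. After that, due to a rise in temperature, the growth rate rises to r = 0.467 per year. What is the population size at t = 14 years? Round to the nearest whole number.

368479 fish

Phase 1: N(4.4) = 1540·e^(0.226×4.4) = 1540·e^0.9944 = 4162.78.
Phase 2 runs for 14 − 4.4 = 9.6 years at r = 0.467.
N(14) = 4162.78·e^(0.467×9.6) = 4162.78·e^4.483 = 368479.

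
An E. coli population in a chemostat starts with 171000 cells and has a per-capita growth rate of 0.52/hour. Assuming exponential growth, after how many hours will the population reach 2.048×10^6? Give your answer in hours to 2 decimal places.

Set N₀·e^(rt) = 2.048×10^6: e^(0.52·t) = 2.048×10^6/171000 = 11.977.
0.52·t = ln(11.977) = 2.483, so t = 2.483/0.52 = 4.7749.

4.77 hours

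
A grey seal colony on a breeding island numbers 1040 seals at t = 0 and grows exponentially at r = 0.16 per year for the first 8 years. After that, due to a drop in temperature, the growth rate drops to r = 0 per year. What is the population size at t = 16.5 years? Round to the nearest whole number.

3741 seals

Phase 1: N(8) = 1040·e^(0.16×8) = 1040·e^1.28 = 3740.51.
Phase 2 runs for 16.5 − 8 = 8.5 years at r = 0.
N(16.5) = 3740.51·e^(0×8.5) = 3740.51·e^-0 = 3740.51.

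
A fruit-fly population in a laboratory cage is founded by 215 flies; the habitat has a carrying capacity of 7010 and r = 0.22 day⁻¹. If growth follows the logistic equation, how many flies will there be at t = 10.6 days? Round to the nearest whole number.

1723 flies

A = (K − N₀)/N₀ = (7010 − 215)/215 = 31.605.
N(t) = K/(1 + A·e^(−rt)) = 7010/(1 + 31.605×e^(−0.22×10.6)).
e^(−2.332) = 0.097101; denominator = 1 + 31.605×0.097101 = 4.0689.
N = 7010/4.0689 = 1722.84.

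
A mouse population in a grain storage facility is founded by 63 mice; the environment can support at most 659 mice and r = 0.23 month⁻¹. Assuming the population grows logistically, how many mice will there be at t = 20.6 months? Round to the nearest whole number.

609 mice

A = (K − N₀)/N₀ = (659 − 63)/63 = 9.4603.
N(t) = K/(1 + A·e^(−rt)) = 659/(1 + 9.4603×e^(−0.23×20.6)).
e^(−4.738) = 0.0087561; denominator = 1 + 9.4603×0.0087561 = 1.0828.
N = 659/1.0828 = 608.587.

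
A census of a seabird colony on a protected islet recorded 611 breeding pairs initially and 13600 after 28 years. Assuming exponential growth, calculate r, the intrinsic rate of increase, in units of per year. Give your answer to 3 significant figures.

From N(t) = N₀·e^(rt): e^(r·28) = 13600/611 = 22.259.
r·28 = ln(22.259) = 3.1027, so r = 3.1027/28 = 0.11081.

0.111 per year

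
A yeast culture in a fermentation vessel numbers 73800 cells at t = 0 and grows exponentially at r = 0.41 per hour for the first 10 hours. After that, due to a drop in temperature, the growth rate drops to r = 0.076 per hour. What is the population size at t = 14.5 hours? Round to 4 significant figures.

6269000 cells

Phase 1: N(10) = 73800·e^(0.41×10) = 73800·e^4.1 = 4.453113×10^6.
Phase 2 runs for 14.5 − 10 = 4.5 hours at r = 0.076.
N(14.5) = 4.453113×10^6·e^(0.076×4.5) = 4.453113×10^6·e^0.342 = 6.268916×10^6.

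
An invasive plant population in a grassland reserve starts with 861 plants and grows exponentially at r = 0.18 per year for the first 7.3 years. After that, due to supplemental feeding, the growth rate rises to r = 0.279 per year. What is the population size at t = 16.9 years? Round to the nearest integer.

46653 plants

Phase 1: N(7.3) = 861·e^(0.18×7.3) = 861·e^1.314 = 3203.81.
Phase 2 runs for 16.9 − 7.3 = 9.6 years at r = 0.279.
N(16.9) = 3203.81·e^(0.279×9.6) = 3203.81·e^2.678 = 46653.1.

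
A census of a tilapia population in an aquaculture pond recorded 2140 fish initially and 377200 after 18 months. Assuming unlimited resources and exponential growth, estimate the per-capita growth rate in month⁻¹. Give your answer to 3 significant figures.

From N(t) = N₀·e^(rt): e^(r·18) = 377200/2140 = 176.26.
r·18 = ln(176.26) = 5.172, so r = 5.172/18 = 0.28733.

0.287 per month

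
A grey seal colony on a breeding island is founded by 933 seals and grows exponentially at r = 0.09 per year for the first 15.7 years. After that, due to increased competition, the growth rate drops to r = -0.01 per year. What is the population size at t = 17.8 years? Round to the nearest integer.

Phase 1: N(15.7) = 933·e^(0.09×15.7) = 933·e^1.413 = 3833.01.
Phase 2 runs for 17.8 − 15.7 = 2.1 years at r = -0.01.
N(17.8) = 3833.01·e^(-0.01×2.1) = 3833.01·e^-0.021 = 3753.35.

3753 seals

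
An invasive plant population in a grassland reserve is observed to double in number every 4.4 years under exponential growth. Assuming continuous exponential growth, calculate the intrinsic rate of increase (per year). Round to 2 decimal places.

r = ln(2)/t_d = 0.6931/4.4 = 0.15753.

0.16 per year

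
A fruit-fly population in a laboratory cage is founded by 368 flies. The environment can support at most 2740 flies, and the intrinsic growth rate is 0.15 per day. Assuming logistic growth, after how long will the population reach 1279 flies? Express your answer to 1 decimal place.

A = (K − N₀)/N₀ = (2740 − 368)/368 = 6.4457.
Solve 2740/(1 + 6.4457·e^(−0.15t)) = 1279: 1 + 6.4457·e^(−0.15t) = 2.1423, so e^(−0.15t) = 0.17722.
−0.15·t = ln(0.17722) = -1.7304, so t = 1.7304/0.15 = 11.536.

11.5 days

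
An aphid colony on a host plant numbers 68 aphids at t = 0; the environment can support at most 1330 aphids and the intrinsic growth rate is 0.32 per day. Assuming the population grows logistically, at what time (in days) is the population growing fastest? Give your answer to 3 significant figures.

9.13 days

Logistic growth is fastest at N = K/2 = 665.
A = (K − N₀)/N₀ = 18.559. Set K/(1 + A·e^(−rt)) = K/2 → A·e^(−rt) = 1.
e^(−0.32t) = 1/18.559 = 0.0538827, so t = ln(18.559)/0.32 = 2.9209/0.32 = 9.128.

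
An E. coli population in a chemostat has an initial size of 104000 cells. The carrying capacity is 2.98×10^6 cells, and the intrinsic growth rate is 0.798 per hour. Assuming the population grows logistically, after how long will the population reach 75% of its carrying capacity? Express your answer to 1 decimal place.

5.5 hours

A = (K − N₀)/N₀ = (2.98×10^6 − 104000)/104000 = 27.654.
Solve 2.98×10^6/(1 + 27.654·e^(−0.798t)) = 2.235×10^6: 1 + 27.654·e^(−0.798t) = 1.3333, so e^(−0.798t) = 0.0120538.
−0.798·t = ln(0.0120538) = -4.4184, so t = 4.4184/0.798 = 5.5368.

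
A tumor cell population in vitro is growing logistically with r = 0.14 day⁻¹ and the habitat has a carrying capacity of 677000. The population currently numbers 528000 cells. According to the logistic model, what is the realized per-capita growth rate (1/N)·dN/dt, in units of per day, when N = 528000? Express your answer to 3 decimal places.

(1/N)·dN/dt = r(1 − N/K) = 0.14 × (1 − 528000/677000).
= 0.14 × 0.22009 = 0.030812.

0.031 per day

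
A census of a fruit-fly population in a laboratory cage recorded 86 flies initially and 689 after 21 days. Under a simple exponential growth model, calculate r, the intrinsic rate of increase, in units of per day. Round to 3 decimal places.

From N(t) = N₀·e^(rt): e^(r·21) = 689/86 = 8.0116.
r·21 = ln(8.0116) = 2.0809, so r = 2.0809/21 = 0.09909.

0.099 per day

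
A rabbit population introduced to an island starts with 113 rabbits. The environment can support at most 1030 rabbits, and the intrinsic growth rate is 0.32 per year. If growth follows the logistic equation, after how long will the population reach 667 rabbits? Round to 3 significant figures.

8.44 years

A = (K − N₀)/N₀ = (1030 − 113)/113 = 8.115.
Solve 1030/(1 + 8.115·e^(−0.32t)) = 667: 1 + 8.115·e^(−0.32t) = 1.5442, so e^(−0.32t) = 0.0670641.
−0.32·t = ln(0.0670641) = -2.7021, so t = 2.7021/0.32 = 8.4441.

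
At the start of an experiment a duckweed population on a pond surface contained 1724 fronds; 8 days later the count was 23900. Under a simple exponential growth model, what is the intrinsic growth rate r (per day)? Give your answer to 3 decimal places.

From N(t) = N₀·e^(rt): e^(r·8) = 23900/1724 = 13.863.
r·8 = ln(13.863) = 2.6292, so r = 2.6292/8 = 0.32865.

0.329 per day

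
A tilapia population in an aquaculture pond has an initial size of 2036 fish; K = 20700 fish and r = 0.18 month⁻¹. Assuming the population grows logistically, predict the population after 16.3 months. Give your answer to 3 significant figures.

A = (K − N₀)/N₀ = (20700 − 2036)/2036 = 9.167.
N(t) = K/(1 + A·e^(−rt)) = 20700/(1 + 9.167×e^(−0.18×16.3)).
e^(−2.934) = 0.053184; denominator = 1 + 9.167×0.053184 = 1.4875.
N = 20700/1.4875 = 13915.6.

13900 fish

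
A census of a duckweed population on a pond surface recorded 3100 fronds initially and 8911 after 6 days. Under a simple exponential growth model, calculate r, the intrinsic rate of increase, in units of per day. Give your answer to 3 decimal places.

From N(t) = N₀·e^(rt): e^(r·6) = 8911/3100 = 2.8745.
r·6 = ln(2.8745) = 1.0559, so r = 1.0559/6 = 0.17598.

0.176 per day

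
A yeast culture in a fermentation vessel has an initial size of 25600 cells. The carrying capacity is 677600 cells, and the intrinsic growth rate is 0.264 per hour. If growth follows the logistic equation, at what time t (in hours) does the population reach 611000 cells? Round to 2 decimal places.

A = (K − N₀)/N₀ = (677600 − 25600)/25600 = 25.469.
Solve 677600/(1 + 25.469·e^(−0.264t)) = 611000: 1 + 25.469·e^(−0.264t) = 1.109, so e^(−0.264t) = 0.00427982.
−0.264·t = ln(0.00427982) = -5.4538, so t = 5.4538/0.264 = 20.659.

20.66 hours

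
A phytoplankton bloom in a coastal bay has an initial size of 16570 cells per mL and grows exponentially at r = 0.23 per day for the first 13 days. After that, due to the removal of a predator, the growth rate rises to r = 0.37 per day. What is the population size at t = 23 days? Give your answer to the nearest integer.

Phase 1: N(13) = 16570·e^(0.23×13) = 16570·e^2.99 = 329506.
Phase 2 runs for 23 − 13 = 10 days at r = 0.37.
N(23) = 329506·e^(0.37×10) = 329506·e^3.7 = 1.332762×10^7.

13327620 cells per mL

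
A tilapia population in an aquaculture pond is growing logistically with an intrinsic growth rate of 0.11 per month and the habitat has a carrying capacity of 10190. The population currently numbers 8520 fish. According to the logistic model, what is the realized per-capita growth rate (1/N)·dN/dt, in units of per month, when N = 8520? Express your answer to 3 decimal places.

0.018 per month

(1/N)·dN/dt = r(1 − N/K) = 0.11 × (1 − 8520/10190).
= 0.11 × 0.16389 = 0.018027.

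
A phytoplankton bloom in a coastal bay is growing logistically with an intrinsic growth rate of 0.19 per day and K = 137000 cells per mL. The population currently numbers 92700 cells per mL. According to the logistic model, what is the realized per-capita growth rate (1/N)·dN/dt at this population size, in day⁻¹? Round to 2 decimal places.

(1/N)·dN/dt = r(1 − N/K) = 0.19 × (1 − 92700/137000).
= 0.19 × 0.32336 = 0.061438.

0.06 per day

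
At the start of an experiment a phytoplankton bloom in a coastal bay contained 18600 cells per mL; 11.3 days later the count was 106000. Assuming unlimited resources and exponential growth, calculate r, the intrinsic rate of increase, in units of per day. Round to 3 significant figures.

0.154 per day

From N(t) = N₀·e^(rt): e^(r·11.3) = 106000/18600 = 5.6989.
r·11.3 = ln(5.6989) = 1.7403, so r = 1.7403/11.3 = 0.15401.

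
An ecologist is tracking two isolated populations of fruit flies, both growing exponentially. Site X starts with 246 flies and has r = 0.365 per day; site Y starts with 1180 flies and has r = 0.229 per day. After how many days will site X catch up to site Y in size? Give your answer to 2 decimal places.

11.53 days

Set 246·e^(0.365t) = 1180·e^(0.229t).
e^((0.365 − 0.229)t) = 1180/246 → e^(0.136·t) = 4.7967.
0.136·t = ln(4.7967) = 1.5679, so t = 1.5679/0.136 = 11.529.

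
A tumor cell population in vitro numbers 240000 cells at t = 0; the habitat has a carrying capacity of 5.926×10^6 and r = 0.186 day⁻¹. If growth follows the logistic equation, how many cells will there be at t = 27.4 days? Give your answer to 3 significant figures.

5180000 cells

A = (K − N₀)/N₀ = (5.926×10^6 − 240000)/240000 = 23.692.
N(t) = K/(1 + A·e^(−rt)) = 5.926×10^6/(1 + 23.692×e^(−0.186×27.4)).
e^(−5.096) = 0.0061187; denominator = 1 + 23.692×0.0061187 = 1.145.
N = 5.926×10^6/1.145 = 5.175713×10^6.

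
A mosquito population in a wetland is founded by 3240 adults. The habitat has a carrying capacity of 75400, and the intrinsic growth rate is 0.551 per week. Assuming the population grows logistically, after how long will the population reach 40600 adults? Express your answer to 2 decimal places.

5.91 weeks

A = (K − N₀)/N₀ = (75400 − 3240)/3240 = 22.272.
Solve 75400/(1 + 22.272·e^(−0.551t)) = 40600: 1 + 22.272·e^(−0.551t) = 1.8571, so e^(−0.551t) = 0.0384859.
−0.551·t = ln(0.0384859) = -3.2575, so t = 3.2575/0.551 = 5.9119.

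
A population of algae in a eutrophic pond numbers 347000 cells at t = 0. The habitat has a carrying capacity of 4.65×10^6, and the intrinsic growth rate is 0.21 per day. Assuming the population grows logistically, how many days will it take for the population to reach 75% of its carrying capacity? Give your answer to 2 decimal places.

17.22 days

A = (K − N₀)/N₀ = (4.65×10^6 − 347000)/347000 = 12.401.
Solve 4.65×10^6/(1 + 12.401·e^(−0.21t)) = 3.4875×10^6: 1 + 12.401·e^(−0.21t) = 1.3333, so e^(−0.21t) = 0.0268805.
−0.21·t = ln(0.0268805) = -3.6164, so t = 3.6164/0.21 = 17.221.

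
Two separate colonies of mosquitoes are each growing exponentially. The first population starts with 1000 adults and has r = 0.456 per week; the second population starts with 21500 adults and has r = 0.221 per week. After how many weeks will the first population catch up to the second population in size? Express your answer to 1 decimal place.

13.1 weeks

Set 1000·e^(0.456t) = 21500·e^(0.221t).
e^((0.456 − 0.221)t) = 21500/1000 → e^(0.235·t) = 21.5.
0.235·t = ln(21.5) = 3.0681, so t = 3.0681/0.235 = 13.056.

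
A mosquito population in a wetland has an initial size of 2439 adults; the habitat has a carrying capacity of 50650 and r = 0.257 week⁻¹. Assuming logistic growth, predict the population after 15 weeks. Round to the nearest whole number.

35706 adults

A = (K − N₀)/N₀ = (50650 − 2439)/2439 = 19.767.
N(t) = K/(1 + A·e^(−rt)) = 50650/(1 + 19.767×e^(−0.257×15)).
e^(−3.855) = 0.021174; denominator = 1 + 19.767×0.021174 = 1.4185.
N = 50650/1.4185 = 35705.9.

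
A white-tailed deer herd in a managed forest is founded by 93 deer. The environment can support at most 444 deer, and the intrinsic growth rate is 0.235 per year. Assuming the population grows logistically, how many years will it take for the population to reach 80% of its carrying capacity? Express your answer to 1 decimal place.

11.6 years

A = (K − N₀)/N₀ = (444 − 93)/93 = 3.7742.
Solve 444/(1 + 3.7742·e^(−0.235t)) = 355.2: 1 + 3.7742·e^(−0.235t) = 1.25, so e^(−0.235t) = 0.0662393.
−0.235·t = ln(0.0662393) = -2.7145, so t = 2.7145/0.235 = 11.551.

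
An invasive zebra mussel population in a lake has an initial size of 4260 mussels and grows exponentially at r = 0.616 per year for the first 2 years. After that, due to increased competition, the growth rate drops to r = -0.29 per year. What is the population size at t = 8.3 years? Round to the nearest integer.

Phase 1: N(2) = 4260·e^(0.616×2) = 4260·e^1.232 = 14603.6.
Phase 2 runs for 8.3 − 2 = 6.3 years at r = -0.29.
N(8.3) = 14603.6·e^(-0.29×6.3) = 14603.6·e^-1.827 = 2349.66.

2350 mussels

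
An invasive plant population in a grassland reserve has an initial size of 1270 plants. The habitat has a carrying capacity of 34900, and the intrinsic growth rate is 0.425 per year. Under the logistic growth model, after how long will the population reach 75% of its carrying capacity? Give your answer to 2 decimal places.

A = (K − N₀)/N₀ = (34900 − 1270)/1270 = 26.48.
Solve 34900/(1 + 26.48·e^(−0.425t)) = 26175: 1 + 26.48·e^(−0.425t) = 1.3333, so e^(−0.425t) = 0.012588.
−0.425·t = ln(0.012588) = -4.375, so t = 4.375/0.425 = 10.294.

10.29 years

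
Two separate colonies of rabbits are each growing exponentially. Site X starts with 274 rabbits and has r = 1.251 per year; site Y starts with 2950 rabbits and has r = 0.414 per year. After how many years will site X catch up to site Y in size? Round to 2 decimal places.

2.84 years

Set 274·e^(1.251t) = 2950·e^(0.414t).
e^((1.251 − 0.414)t) = 2950/274 → e^(0.837·t) = 10.766.
0.837·t = ln(10.766) = 2.3764, so t = 2.3764/0.837 = 2.8392.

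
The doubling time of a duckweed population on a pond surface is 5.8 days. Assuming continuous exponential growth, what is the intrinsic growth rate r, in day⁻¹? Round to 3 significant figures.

r = ln(2)/t_d = 0.6931/5.8 = 0.11951.

0.120 per day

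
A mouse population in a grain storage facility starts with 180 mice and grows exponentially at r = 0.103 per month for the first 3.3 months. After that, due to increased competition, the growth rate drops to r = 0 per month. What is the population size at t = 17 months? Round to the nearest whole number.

Phase 1: N(3.3) = 180·e^(0.103×3.3) = 180·e^0.3399 = 252.865.
Phase 2 runs for 17 − 3.3 = 13.7 months at r = 0.
N(17) = 252.865·e^(0×13.7) = 252.865·e^-0 = 252.865.

253 mice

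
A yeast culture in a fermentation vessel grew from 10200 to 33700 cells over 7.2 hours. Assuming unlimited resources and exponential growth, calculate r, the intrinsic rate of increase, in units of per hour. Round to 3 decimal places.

From N(t) = N₀·e^(rt): e^(r·7.2) = 33700/10200 = 3.3039.
r·7.2 = ln(3.3039) = 1.1951, so r = 1.1951/7.2 = 0.16599.

0.166 per hour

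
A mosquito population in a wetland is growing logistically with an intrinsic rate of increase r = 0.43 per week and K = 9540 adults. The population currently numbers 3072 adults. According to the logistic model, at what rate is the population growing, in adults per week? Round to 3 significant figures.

dN/dt = rN(1 − N/K) = 0.43 × 3072 × (1 − 3072/9540).
1 − 3072/9540 = 0.67799; dN/dt = 0.43 × 3072 × 0.67799 = 895.59.

896 adults per week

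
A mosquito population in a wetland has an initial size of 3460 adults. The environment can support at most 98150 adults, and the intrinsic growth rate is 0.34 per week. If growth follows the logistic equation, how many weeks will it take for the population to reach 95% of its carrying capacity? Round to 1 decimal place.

18.4 weeks

A = (K − N₀)/N₀ = (98150 − 3460)/3460 = 27.367.
Solve 98150/(1 + 27.367·e^(−0.34t)) = 93242.5: 1 + 27.367·e^(−0.34t) = 1.0526, so e^(−0.34t) = 0.00192317.
−0.34·t = ln(0.00192317) = -6.2538, so t = 6.2538/0.34 = 18.393.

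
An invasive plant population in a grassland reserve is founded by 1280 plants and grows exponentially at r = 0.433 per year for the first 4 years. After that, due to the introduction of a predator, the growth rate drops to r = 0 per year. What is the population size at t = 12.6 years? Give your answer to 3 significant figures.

Phase 1: N(4) = 1280·e^(0.433×4) = 1280·e^1.732 = 7234.49.
Phase 2 runs for 12.6 − 4 = 8.6 years at r = 0.
N(12.6) = 7234.49·e^(0×8.6) = 7234.49·e^0 = 7234.49.

7230 plants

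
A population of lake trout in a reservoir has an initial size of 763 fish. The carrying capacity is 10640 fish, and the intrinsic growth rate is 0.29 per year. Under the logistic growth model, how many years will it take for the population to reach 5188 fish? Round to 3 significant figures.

A = (K − N₀)/N₀ = (10640 − 763)/763 = 12.945.
Solve 10640/(1 + 12.945·e^(−0.29t)) = 5188: 1 + 12.945·e^(−0.29t) = 2.0509, so e^(−0.29t) = 0.0811812.
−0.29·t = ln(0.0811812) = -2.5111, so t = 2.5111/0.29 = 8.6589.

8.66 years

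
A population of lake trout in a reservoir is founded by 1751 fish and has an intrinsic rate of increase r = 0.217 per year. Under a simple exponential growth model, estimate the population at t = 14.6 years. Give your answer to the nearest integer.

N(t) = N₀·e^(rt) = 1751 × e^(0.217×14.6) = 1751 × e^3.168.
e^3.168 ≈ 23.765, so N ≈ 1751 × 23.765 = 41611.9.

41612 fish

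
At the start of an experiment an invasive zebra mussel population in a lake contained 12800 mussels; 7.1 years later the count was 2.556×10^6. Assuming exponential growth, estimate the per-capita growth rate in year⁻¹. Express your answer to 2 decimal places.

0.75 per year

From N(t) = N₀·e^(rt): e^(r·7.1) = 2.556×10^6/12800 = 199.69.
r·7.1 = ln(199.69) = 5.2968, so r = 5.2968/7.1 = 0.74602.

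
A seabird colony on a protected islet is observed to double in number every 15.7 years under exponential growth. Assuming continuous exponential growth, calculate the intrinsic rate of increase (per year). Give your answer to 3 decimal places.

r = ln(2)/t_d = 0.6931/15.7 = 0.04415.

0.044 per year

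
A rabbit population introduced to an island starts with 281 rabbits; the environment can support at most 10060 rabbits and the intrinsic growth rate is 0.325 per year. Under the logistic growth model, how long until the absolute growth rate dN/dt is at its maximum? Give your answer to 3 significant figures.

10.9 years

Logistic growth is fastest at N = K/2 = 5030.
A = (K − N₀)/N₀ = 34.801. Set K/(1 + A·e^(−rt)) = K/2 → A·e^(−rt) = 1.
e^(−0.325t) = 1/34.801 = 0.028735, so t = ln(34.801)/0.325 = 3.5496/0.325 = 10.922.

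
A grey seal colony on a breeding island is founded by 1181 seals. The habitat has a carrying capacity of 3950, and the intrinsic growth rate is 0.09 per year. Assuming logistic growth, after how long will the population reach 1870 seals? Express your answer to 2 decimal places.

8.29 years

A = (K − N₀)/N₀ = (3950 − 1181)/1181 = 2.3446.
Solve 3950/(1 + 2.3446·e^(−0.09t)) = 1870: 1 + 2.3446·e^(−0.09t) = 2.1123, so e^(−0.09t) = 0.474404.
−0.09·t = ln(0.474404) = -0.7457, so t = 0.7457/0.09 = 8.2855.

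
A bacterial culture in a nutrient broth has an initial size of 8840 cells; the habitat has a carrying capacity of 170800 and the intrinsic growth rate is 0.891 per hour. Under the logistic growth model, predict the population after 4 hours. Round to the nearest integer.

112446 cells

A = (K − N₀)/N₀ = (170800 − 8840)/8840 = 18.321.
N(t) = K/(1 + A·e^(−rt)) = 170800/(1 + 18.321×e^(−0.891×4)).
e^(−3.564) = 0.028325; denominator = 1 + 18.321×0.028325 = 1.519.
N = 170800/1.519 = 112446.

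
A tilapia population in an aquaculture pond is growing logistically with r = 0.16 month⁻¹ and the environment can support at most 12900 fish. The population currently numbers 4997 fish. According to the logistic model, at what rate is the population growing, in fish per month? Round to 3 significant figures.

dN/dt = rN(1 − N/K) = 0.16 × 4997 × (1 − 4997/12900).
1 − 4997/12900 = 0.61264; dN/dt = 0.16 × 4997 × 0.61264 = 489.81.

490 fish per month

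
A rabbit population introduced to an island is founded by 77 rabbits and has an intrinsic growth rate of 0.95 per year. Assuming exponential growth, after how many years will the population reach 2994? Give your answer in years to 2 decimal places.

Set N₀·e^(rt) = 2994: e^(0.95·t) = 2994/77 = 38.883.
0.95·t = ln(38.883) = 3.6606, so t = 3.6606/0.95 = 3.8532.

3.85 years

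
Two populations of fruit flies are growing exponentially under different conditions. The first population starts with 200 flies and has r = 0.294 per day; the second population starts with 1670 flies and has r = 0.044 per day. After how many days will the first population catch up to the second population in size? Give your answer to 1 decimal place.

Set 200·e^(0.294t) = 1670·e^(0.044t).
e^((0.294 − 0.044)t) = 1670/200 → e^(0.25·t) = 8.35.
0.25·t = ln(8.35) = 2.1223, so t = 2.1223/0.25 = 8.489.

8.5 days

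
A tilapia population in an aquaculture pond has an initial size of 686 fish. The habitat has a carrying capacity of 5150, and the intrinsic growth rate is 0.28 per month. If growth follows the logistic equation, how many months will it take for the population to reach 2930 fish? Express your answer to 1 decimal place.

7.7 months

A = (K − N₀)/N₀ = (5150 − 686)/686 = 6.5073.
Solve 5150/(1 + 6.5073·e^(−0.28t)) = 2930: 1 + 6.5073·e^(−0.28t) = 1.7577, so e^(−0.28t) = 0.116435.
−0.28·t = ln(0.116435) = -2.1504, so t = 2.1504/0.28 = 7.6801.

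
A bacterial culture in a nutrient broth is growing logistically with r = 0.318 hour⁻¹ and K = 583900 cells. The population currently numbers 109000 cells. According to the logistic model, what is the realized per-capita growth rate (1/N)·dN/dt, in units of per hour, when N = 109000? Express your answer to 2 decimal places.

0.26 per hour

(1/N)·dN/dt = r(1 − N/K) = 0.318 × (1 − 109000/583900).
= 0.318 × 0.81332 = 0.25864.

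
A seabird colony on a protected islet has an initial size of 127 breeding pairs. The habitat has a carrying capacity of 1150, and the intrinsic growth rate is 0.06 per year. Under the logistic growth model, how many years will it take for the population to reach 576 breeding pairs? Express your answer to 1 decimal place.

A = (K − N₀)/N₀ = (1150 − 127)/127 = 8.0551.
Solve 1150/(1 + 8.0551·e^(−0.06t)) = 576: 1 + 8.0551·e^(−0.06t) = 1.9965, so e^(−0.06t) = 0.123714.
−0.06·t = ln(0.123714) = -2.0898, so t = 2.0898/0.06 = 34.83.

34.8 years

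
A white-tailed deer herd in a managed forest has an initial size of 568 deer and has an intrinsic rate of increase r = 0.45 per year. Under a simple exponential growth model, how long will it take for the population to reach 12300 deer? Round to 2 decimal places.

6.83 years

Set N₀·e^(rt) = 12300: e^(0.45·t) = 12300/568 = 21.655.
0.45·t = ln(21.655) = 3.0752, so t = 3.0752/0.45 = 6.8339.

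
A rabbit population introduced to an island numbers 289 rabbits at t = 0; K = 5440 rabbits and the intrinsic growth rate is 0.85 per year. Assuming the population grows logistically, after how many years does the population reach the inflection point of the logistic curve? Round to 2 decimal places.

Logistic growth is fastest at N = K/2 = 2720.
A = (K − N₀)/N₀ = 17.824. Set K/(1 + A·e^(−rt)) = K/2 → A·e^(−rt) = 1.
e^(−0.85t) = 1/17.824 = 0.0561056, so t = ln(17.824)/0.85 = 2.8805/0.85 = 3.3888.

3.39 years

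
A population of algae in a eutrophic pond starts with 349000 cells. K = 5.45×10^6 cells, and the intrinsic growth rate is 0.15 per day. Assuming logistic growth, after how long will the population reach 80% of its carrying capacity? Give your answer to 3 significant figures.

27.1 days

A = (K − N₀)/N₀ = (5.45×10^6 − 349000)/349000 = 14.616.
Solve 5.45×10^6/(1 + 14.616·e^(−0.15t)) = 4.36×10^6: 1 + 14.616·e^(−0.15t) = 1.25, so e^(−0.15t) = 0.0171045.
−0.15·t = ln(0.0171045) = -4.0684, so t = 4.0684/0.15 = 27.123.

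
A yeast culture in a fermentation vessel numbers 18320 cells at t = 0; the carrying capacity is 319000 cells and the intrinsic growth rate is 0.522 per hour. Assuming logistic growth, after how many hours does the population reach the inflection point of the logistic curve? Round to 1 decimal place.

Logistic growth is fastest at N = K/2 = 159500.
A = (K − N₀)/N₀ = 16.413. Set K/(1 + A·e^(−rt)) = K/2 → A·e^(−rt) = 1.
e^(−0.522t) = 1/16.413 = 0.0609286, so t = ln(16.413)/0.522 = 2.7981/0.522 = 5.3603.

5.4 hours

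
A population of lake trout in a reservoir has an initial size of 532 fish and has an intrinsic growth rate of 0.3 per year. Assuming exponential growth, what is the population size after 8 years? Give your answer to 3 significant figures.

N(t) = N₀·e^(rt) = 532 × e^(0.3×8) = 532 × e^2.4.
e^2.4 ≈ 11.023, so N ≈ 532 × 11.023 = 5864.33.

5860 fish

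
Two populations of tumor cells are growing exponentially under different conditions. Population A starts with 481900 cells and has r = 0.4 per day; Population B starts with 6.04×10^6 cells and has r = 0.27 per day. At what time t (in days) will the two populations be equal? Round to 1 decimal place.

19.4 days

Set 481900·e^(0.4t) = 6.04×10^6·e^(0.27t).
e^((0.4 − 0.27)t) = 6.04×10^6/481900 → e^(0.13·t) = 12.534.
0.13·t = ln(12.534) = 2.5284, so t = 2.5284/0.13 = 19.449.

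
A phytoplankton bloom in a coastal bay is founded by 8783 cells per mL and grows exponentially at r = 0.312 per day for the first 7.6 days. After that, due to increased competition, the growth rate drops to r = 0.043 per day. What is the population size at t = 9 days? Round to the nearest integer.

99905 cells per mL

Phase 1: N(7.6) = 8783·e^(0.312×7.6) = 8783·e^2.371 = 94068.
Phase 2 runs for 9 − 7.6 = 1.4 days at r = 0.043.
N(9) = 94068·e^(0.043×1.4) = 94068·e^0.0602 = 99904.8.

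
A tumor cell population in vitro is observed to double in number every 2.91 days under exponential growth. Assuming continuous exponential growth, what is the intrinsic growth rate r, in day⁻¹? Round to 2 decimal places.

0.24 per day

r = ln(2)/t_d = 0.6931/2.91 = 0.23819.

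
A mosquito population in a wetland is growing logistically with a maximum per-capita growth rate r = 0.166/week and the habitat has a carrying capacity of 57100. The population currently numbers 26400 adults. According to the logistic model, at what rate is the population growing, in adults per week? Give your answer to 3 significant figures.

dN/dt = rN(1 − N/K) = 0.166 × 26400 × (1 − 26400/57100).
1 − 26400/57100 = 0.53765; dN/dt = 0.166 × 26400 × 0.53765 = 2356.2.

2360 adults per week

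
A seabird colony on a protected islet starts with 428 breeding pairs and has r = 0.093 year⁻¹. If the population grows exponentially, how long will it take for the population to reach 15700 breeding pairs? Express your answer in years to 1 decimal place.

Set N₀·e^(rt) = 15700: e^(0.093·t) = 15700/428 = 36.682.
0.093·t = ln(36.682) = 3.6023, so t = 3.6023/0.093 = 38.734.

38.7 years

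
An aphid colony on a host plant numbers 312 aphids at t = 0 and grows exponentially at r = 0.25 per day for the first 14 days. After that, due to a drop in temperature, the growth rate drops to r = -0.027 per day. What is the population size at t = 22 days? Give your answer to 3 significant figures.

8320 aphids

Phase 1: N(14) = 312·e^(0.25×14) = 312·e^3.5 = 10332.
Phase 2 runs for 22 − 14 = 8 days at r = -0.027.
N(22) = 10332·e^(-0.027×8) = 10332·e^-0.216 = 8324.87.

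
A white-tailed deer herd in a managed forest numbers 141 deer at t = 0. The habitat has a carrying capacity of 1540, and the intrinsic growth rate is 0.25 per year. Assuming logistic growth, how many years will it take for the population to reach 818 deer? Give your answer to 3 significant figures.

9.68 years

A = (K − N₀)/N₀ = (1540 − 141)/141 = 9.922.
Solve 1540/(1 + 9.922·e^(−0.25t)) = 818: 1 + 9.922·e^(−0.25t) = 1.8826, so e^(−0.25t) = 0.0889581.
−0.25·t = ln(0.0889581) = -2.4196, so t = 2.4196/0.25 = 9.6784.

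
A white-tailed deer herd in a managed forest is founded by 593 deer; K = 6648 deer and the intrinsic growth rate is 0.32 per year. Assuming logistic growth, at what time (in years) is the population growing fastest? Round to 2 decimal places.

7.26 years

Logistic growth is fastest at N = K/2 = 3324.
A = (K − N₀)/N₀ = 10.211. Set K/(1 + A·e^(−rt)) = K/2 → A·e^(−rt) = 1.
e^(−0.32t) = 1/10.211 = 0.0979356, so t = ln(10.211)/0.32 = 2.3234/0.32 = 7.2608.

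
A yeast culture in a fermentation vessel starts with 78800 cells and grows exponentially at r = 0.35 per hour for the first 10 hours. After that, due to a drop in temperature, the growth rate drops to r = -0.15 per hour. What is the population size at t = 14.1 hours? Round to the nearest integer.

Phase 1: N(10) = 78800·e^(0.35×10) = 78800·e^3.5 = 2.609498×10^6.
Phase 2 runs for 14.1 − 10 = 4.1 hours at r = -0.15.
N(14.1) = 2.609498×10^6·e^(-0.15×4.1) = 2.609498×10^6·e^-0.615 = 1.410801×10^6.

1410801 cells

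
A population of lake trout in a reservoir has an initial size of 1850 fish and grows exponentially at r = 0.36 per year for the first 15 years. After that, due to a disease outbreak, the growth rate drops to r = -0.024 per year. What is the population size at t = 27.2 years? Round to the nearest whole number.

305633 fish

Phase 1: N(15) = 1850·e^(0.36×15) = 1850·e^5.4 = 409602.
Phase 2 runs for 27.2 − 15 = 12.2 years at r = -0.024.
N(27.2) = 409602·e^(-0.024×12.2) = 409602·e^-0.2928 = 305633.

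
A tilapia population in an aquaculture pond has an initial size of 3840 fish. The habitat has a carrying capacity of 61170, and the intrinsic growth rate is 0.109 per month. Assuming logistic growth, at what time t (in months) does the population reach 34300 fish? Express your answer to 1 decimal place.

A = (K − N₀)/N₀ = (61170 − 3840)/3840 = 14.93.
Solve 61170/(1 + 14.93·e^(−0.109t)) = 34300: 1 + 14.93·e^(−0.109t) = 1.7834, so e^(−0.109t) = 0.0524714.
−0.109·t = ln(0.0524714) = -2.9475, so t = 2.9475/0.109 = 27.041.

27.0 months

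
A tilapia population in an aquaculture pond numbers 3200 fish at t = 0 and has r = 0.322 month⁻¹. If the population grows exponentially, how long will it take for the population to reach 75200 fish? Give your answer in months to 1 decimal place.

9.8 months

Set N₀·e^(rt) = 75200: e^(0.322·t) = 75200/3200 = 23.5.
0.322·t = ln(23.5) = 3.157, so t = 3.157/0.322 = 9.8043.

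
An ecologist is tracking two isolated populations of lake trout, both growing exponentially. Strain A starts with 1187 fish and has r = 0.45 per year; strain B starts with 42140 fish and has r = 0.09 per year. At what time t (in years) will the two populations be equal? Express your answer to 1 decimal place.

Set 1187·e^(0.45t) = 42140·e^(0.09t).
e^((0.45 − 0.09)t) = 42140/1187 → e^(0.36·t) = 35.501.
0.36·t = ln(35.501) = 3.5696, so t = 3.5696/0.36 = 9.9155.

9.9 years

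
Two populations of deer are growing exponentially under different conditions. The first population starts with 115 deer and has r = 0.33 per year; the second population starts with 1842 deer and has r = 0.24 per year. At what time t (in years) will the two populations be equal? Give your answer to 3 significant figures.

30.8 years

Set 115·e^(0.33t) = 1842·e^(0.24t).
e^((0.33 − 0.24)t) = 1842/115 → e^(0.09·t) = 16.017.
0.09·t = ln(16.017) = 2.7737, so t = 2.7737/0.09 = 30.819.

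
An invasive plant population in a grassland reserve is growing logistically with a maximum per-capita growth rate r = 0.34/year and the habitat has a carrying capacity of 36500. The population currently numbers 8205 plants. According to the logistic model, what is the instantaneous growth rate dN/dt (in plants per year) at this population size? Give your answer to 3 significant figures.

dN/dt = rN(1 − N/K) = 0.34 × 8205 × (1 − 8205/36500).
1 − 8205/36500 = 0.77521; dN/dt = 0.34 × 8205 × 0.77521 = 2162.6.

2160 plants per year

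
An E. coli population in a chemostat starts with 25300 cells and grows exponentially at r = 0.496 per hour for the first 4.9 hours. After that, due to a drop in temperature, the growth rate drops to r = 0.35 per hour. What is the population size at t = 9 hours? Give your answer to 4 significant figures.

1207000 cells

Phase 1: N(4.9) = 25300·e^(0.496×4.9) = 25300·e^2.43 = 287495.
Phase 2 runs for 9 − 4.9 = 4.1 hours at r = 0.35.
N(9) = 287495·e^(0.35×4.1) = 287495·e^1.435 = 1.207376×10^6.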